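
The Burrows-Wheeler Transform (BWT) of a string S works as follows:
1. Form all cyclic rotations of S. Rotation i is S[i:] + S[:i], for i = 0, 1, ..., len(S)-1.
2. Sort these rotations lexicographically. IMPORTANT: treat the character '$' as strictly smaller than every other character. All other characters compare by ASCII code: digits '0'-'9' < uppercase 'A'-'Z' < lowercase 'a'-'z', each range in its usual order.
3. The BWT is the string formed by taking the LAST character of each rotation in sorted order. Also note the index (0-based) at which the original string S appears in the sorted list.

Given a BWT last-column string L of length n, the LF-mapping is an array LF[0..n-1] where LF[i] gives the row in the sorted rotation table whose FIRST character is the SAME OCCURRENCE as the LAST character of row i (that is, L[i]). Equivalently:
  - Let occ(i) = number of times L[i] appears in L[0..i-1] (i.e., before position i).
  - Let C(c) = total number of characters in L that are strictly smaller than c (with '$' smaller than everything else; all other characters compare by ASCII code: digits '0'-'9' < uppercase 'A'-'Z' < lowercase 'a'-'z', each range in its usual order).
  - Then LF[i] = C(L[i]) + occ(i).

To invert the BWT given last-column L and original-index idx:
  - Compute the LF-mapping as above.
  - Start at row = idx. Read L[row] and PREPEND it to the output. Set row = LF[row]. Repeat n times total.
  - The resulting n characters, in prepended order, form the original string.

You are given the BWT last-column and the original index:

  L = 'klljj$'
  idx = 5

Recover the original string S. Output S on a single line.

Answer: ljljk$

Derivation:
LF mapping: 3 4 5 1 2 0
Walk LF starting at row 5, prepending L[row]:
  step 1: row=5, L[5]='$', prepend. Next row=LF[5]=0
  step 2: row=0, L[0]='k', prepend. Next row=LF[0]=3
  step 3: row=3, L[3]='j', prepend. Next row=LF[3]=1
  step 4: row=1, L[1]='l', prepend. Next row=LF[1]=4
  step 5: row=4, L[4]='j', prepend. Next row=LF[4]=2
  step 6: row=2, L[2]='l', prepend. Next row=LF[2]=5
Reversed output: ljljk$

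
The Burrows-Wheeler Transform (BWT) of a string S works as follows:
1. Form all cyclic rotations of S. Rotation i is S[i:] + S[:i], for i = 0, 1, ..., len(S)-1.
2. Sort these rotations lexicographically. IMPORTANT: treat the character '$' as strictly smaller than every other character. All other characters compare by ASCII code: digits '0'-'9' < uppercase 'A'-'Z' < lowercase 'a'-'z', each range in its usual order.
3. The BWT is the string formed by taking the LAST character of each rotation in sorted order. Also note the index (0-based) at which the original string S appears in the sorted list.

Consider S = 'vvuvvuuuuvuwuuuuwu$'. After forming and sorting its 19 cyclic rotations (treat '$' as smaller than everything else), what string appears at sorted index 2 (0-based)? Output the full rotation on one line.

Answer: uuuuvuwuuuuwu$vvuvv

Derivation:
All 19 rotations (rotation i = S[i:]+S[:i]):
  rot[0] = vvuvvuuuuvuwuuuuwu$
  rot[1] = vuvvuuuuvuwuuuuwu$v
  rot[2] = uvvuuuuvuwuuuuwu$vv
  rot[3] = vvuuuuvuwuuuuwu$vvu
  rot[4] = vuuuuvuwuuuuwu$vvuv
  rot[5] = uuuuvuwuuuuwu$vvuvv
  rot[6] = uuuvuwuuuuwu$vvuvvu
  rot[7] = uuvuwuuuuwu$vvuvvuu
  rot[8] = uvuwuuuuwu$vvuvvuuu
  rot[9] = vuwuuuuwu$vvuvvuuuu
  rot[10] = uwuuuuwu$vvuvvuuuuv
  rot[11] = wuuuuwu$vvuvvuuuuvu
  rot[12] = uuuuwu$vvuvvuuuuvuw
  rot[13] = uuuwu$vvuvvuuuuvuwu
  rot[14] = uuwu$vvuvvuuuuvuwuu
  rot[15] = uwu$vvuvvuuuuvuwuuu
  rot[16] = wu$vvuvvuuuuvuwuuuu
  rot[17] = u$vvuvvuuuuvuwuuuuw
  rot[18] = $vvuvvuuuuvuwuuuuwu
Sorted (with $ < everything):
  sorted[0] = $vvuvvuuuuvuwuuuuwu
  sorted[1] = u$vvuvvuuuuvuwuuuuw
  sorted[2] = uuuuvuwuuuuwu$vvuvv
  sorted[3] = uuuuwu$vvuvvuuuuvuw
  sorted[4] = uuuvuwuuuuwu$vvuvvu
  sorted[5] = uuuwu$vvuvvuuuuvuwu
  sorted[6] = uuvuwuuuuwu$vvuvvuu
  sorted[7] = uuwu$vvuvvuuuuvuwuu
  sorted[8] = uvuwuuuuwu$vvuvvuuu
  sorted[9] = uvvuuuuvuwuuuuwu$vv
  sorted[10] = uwu$vvuvvuuuuvuwuuu
  sorted[11] = uwuuuuwu$vvuvvuuuuv
  sorted[12] = vuuuuvuwuuuuwu$vvuv
  sorted[13] = vuvvuuuuvuwuuuuwu$v
  sorted[14] = vuwuuuuwu$vvuvvuuuu
  sorted[15] = vvuuuuvuwuuuuwu$vvu
  sorted[16] = vvuvvuuuuvuwuuuuwu$
  sorted[17] = wu$vvuvvuuuuvuwuuuu
  sorted[18] = wuuuuwu$vvuvvuuuuvu
sorted[2] = uuuuvuwuuuuwu$vvuvv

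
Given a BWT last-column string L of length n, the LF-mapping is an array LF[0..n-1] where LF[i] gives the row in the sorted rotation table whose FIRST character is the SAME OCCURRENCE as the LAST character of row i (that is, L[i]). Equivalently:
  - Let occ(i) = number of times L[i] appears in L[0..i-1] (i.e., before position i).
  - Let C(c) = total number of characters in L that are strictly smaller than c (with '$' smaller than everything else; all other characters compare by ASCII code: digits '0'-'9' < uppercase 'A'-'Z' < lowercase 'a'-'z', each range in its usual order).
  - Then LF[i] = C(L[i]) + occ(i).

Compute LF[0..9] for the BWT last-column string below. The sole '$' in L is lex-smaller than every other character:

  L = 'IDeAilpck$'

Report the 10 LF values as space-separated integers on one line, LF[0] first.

Char counts: '$':1, 'A':1, 'D':1, 'I':1, 'c':1, 'e':1, 'i':1, 'k':1, 'l':1, 'p':1
C (first-col start): C('$')=0, C('A')=1, C('D')=2, C('I')=3, C('c')=4, C('e')=5, C('i')=6, C('k')=7, C('l')=8, C('p')=9
L[0]='I': occ=0, LF[0]=C('I')+0=3+0=3
L[1]='D': occ=0, LF[1]=C('D')+0=2+0=2
L[2]='e': occ=0, LF[2]=C('e')+0=5+0=5
L[3]='A': occ=0, LF[3]=C('A')+0=1+0=1
L[4]='i': occ=0, LF[4]=C('i')+0=6+0=6
L[5]='l': occ=0, LF[5]=C('l')+0=8+0=8
L[6]='p': occ=0, LF[6]=C('p')+0=9+0=9
L[7]='c': occ=0, LF[7]=C('c')+0=4+0=4
L[8]='k': occ=0, LF[8]=C('k')+0=7+0=7
L[9]='$': occ=0, LF[9]=C('$')+0=0+0=0

Answer: 3 2 5 1 6 8 9 4 7 0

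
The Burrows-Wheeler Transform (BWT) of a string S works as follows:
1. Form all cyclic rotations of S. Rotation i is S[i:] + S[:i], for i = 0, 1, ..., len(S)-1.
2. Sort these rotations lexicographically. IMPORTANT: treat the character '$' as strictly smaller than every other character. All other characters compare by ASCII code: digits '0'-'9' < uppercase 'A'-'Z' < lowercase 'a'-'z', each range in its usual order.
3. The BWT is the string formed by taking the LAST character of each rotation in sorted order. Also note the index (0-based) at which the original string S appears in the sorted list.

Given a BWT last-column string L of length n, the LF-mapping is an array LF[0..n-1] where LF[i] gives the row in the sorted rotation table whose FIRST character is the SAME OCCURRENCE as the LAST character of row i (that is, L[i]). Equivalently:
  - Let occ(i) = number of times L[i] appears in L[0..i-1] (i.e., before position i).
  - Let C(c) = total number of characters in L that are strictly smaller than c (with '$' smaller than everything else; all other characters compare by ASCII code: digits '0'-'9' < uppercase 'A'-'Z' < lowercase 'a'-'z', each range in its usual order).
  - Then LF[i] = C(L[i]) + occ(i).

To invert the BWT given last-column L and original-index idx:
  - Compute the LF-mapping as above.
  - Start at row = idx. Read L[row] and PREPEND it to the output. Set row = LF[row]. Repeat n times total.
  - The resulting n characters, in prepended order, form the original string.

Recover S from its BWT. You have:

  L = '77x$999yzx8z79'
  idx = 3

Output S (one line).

Answer: 7z9zy9998xx77$

Derivation:
LF mapping: 1 2 9 0 5 6 7 11 12 10 4 13 3 8
Walk LF starting at row 3, prepending L[row]:
  step 1: row=3, L[3]='$', prepend. Next row=LF[3]=0
  step 2: row=0, L[0]='7', prepend. Next row=LF[0]=1
  step 3: row=1, L[1]='7', prepend. Next row=LF[1]=2
  step 4: row=2, L[2]='x', prepend. Next row=LF[2]=9
  step 5: row=9, L[9]='x', prepend. Next row=LF[9]=10
  step 6: row=10, L[10]='8', prepend. Next row=LF[10]=4
  step 7: row=4, L[4]='9', prepend. Next row=LF[4]=5
  step 8: row=5, L[5]='9', prepend. Next row=LF[5]=6
  step 9: row=6, L[6]='9', prepend. Next row=LF[6]=7
  step 10: row=7, L[7]='y', prepend. Next row=LF[7]=11
  step 11: row=11, L[11]='z', prepend. Next row=LF[11]=13
  step 12: row=13, L[13]='9', prepend. Next row=LF[13]=8
  step 13: row=8, L[8]='z', prepend. Next row=LF[8]=12
  step 14: row=12, L[12]='7', prepend. Next row=LF[12]=3
Reversed output: 7z9zy9998xx77$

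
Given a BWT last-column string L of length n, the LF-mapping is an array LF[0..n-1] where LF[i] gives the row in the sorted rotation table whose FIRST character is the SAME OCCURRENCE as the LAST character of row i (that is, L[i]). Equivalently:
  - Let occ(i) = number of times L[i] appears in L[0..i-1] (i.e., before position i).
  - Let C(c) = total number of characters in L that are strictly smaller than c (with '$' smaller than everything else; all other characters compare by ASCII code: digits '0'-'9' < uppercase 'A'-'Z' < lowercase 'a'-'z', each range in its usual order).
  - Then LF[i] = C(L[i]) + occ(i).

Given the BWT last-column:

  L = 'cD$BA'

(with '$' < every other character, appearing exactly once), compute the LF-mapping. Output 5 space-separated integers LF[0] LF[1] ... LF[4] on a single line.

Answer: 4 3 0 2 1

Derivation:
Char counts: '$':1, 'A':1, 'B':1, 'D':1, 'c':1
C (first-col start): C('$')=0, C('A')=1, C('B')=2, C('D')=3, C('c')=4
L[0]='c': occ=0, LF[0]=C('c')+0=4+0=4
L[1]='D': occ=0, LF[1]=C('D')+0=3+0=3
L[2]='$': occ=0, LF[2]=C('$')+0=0+0=0
L[3]='B': occ=0, LF[3]=C('B')+0=2+0=2
L[4]='A': occ=0, LF[4]=C('A')+0=1+0=1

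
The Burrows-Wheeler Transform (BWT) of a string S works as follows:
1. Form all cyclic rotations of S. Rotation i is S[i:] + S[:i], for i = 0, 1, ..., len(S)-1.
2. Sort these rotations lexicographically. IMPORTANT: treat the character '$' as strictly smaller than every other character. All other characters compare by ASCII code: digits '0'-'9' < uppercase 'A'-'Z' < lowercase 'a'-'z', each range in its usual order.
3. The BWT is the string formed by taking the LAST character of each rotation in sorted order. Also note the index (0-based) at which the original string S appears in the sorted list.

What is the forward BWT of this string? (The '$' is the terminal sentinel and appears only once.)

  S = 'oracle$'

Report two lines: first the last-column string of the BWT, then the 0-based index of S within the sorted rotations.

Answer: eralc$o
5

Derivation:
All 7 rotations (rotation i = S[i:]+S[:i]):
  rot[0] = oracle$
  rot[1] = racle$o
  rot[2] = acle$or
  rot[3] = cle$ora
  rot[4] = le$orac
  rot[5] = e$oracl
  rot[6] = $oracle
Sorted (with $ < everything):
  sorted[0] = $oracle  (last char: 'e')
  sorted[1] = acle$or  (last char: 'r')
  sorted[2] = cle$ora  (last char: 'a')
  sorted[3] = e$oracl  (last char: 'l')
  sorted[4] = le$orac  (last char: 'c')
  sorted[5] = oracle$  (last char: '$')
  sorted[6] = racle$o  (last char: 'o')
Last column: eralc$o
Original string S is at sorted index 5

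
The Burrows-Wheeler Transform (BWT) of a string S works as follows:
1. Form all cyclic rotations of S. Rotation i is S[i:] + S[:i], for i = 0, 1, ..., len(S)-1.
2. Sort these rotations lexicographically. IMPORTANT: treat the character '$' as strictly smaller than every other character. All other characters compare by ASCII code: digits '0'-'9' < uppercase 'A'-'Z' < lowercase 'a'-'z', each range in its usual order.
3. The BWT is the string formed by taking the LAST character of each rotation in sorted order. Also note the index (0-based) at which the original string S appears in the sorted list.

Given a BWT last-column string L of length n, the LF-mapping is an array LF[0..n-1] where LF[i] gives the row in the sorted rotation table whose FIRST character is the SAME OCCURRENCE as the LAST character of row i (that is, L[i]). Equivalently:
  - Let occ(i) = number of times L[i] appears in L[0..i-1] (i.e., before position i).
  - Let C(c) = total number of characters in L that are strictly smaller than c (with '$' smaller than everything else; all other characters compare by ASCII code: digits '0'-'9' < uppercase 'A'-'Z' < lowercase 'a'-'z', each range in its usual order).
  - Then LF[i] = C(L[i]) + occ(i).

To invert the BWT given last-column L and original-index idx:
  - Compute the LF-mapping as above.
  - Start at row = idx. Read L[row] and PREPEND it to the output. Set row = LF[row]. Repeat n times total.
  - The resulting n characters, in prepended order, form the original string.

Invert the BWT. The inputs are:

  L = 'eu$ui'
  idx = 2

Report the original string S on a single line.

Answer: iuue$

Derivation:
LF mapping: 1 3 0 4 2
Walk LF starting at row 2, prepending L[row]:
  step 1: row=2, L[2]='$', prepend. Next row=LF[2]=0
  step 2: row=0, L[0]='e', prepend. Next row=LF[0]=1
  step 3: row=1, L[1]='u', prepend. Next row=LF[1]=3
  step 4: row=3, L[3]='u', prepend. Next row=LF[3]=4
  step 5: row=4, L[4]='i', prepend. Next row=LF[4]=2
Reversed output: iuue$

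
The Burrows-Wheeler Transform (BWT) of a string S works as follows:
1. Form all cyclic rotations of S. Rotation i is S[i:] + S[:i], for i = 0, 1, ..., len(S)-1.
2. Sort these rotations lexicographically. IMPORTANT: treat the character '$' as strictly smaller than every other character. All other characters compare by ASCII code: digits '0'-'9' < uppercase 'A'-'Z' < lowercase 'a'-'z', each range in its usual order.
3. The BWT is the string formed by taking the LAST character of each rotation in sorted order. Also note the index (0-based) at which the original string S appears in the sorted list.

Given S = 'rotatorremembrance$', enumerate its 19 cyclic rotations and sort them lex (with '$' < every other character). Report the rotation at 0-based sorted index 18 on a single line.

All 19 rotations (rotation i = S[i:]+S[:i]):
  rot[0] = rotatorremembrance$
  rot[1] = otatorremembrance$r
  rot[2] = tatorremembrance$ro
  rot[3] = atorremembrance$rot
  rot[4] = torremembrance$rota
  rot[5] = orremembrance$rotat
  rot[6] = rremembrance$rotato
  rot[7] = remembrance$rotator
  rot[8] = emembrance$rotatorr
  rot[9] = membrance$rotatorre
  rot[10] = embrance$rotatorrem
  rot[11] = mbrance$rotatorreme
  rot[12] = brance$rotatorremem
  rot[13] = rance$rotatorrememb
  rot[14] = ance$rotatorremembr
  rot[15] = nce$rotatorremembra
  rot[16] = ce$rotatorremembran
  rot[17] = e$rotatorremembranc
  rot[18] = $rotatorremembrance
Sorted (with $ < everything):
  sorted[0] = $rotatorremembrance
  sorted[1] = ance$rotatorremembr
  sorted[2] = atorremembrance$rot
  sorted[3] = brance$rotatorremem
  sorted[4] = ce$rotatorremembran
  sorted[5] = e$rotatorremembranc
  sorted[6] = embrance$rotatorrem
  sorted[7] = emembrance$rotatorr
  sorted[8] = mbrance$rotatorreme
  sorted[9] = membrance$rotatorre
  sorted[10] = nce$rotatorremembra
  sorted[11] = orremembrance$rotat
  sorted[12] = otatorremembrance$r
  sorted[13] = rance$rotatorrememb
  sorted[14] = remembrance$rotator
  sorted[15] = rotatorremembrance$
  sorted[16] = rremembrance$rotato
  sorted[17] = tatorremembrance$ro
  sorted[18] = torremembrance$rota
sorted[18] = torremembrance$rota

Answer: torremembrance$rota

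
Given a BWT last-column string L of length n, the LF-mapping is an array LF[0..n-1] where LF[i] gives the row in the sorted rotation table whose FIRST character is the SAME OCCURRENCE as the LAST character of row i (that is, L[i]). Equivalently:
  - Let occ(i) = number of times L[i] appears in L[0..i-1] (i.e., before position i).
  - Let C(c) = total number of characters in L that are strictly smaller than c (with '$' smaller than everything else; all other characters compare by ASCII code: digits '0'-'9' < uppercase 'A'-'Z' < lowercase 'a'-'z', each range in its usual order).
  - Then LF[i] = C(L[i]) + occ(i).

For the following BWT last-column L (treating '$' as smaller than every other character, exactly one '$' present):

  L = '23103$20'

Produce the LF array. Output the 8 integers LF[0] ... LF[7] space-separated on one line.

Char counts: '$':1, '0':2, '1':1, '2':2, '3':2
C (first-col start): C('$')=0, C('0')=1, C('1')=3, C('2')=4, C('3')=6
L[0]='2': occ=0, LF[0]=C('2')+0=4+0=4
L[1]='3': occ=0, LF[1]=C('3')+0=6+0=6
L[2]='1': occ=0, LF[2]=C('1')+0=3+0=3
L[3]='0': occ=0, LF[3]=C('0')+0=1+0=1
L[4]='3': occ=1, LF[4]=C('3')+1=6+1=7
L[5]='$': occ=0, LF[5]=C('$')+0=0+0=0
L[6]='2': occ=1, LF[6]=C('2')+1=4+1=5
L[7]='0': occ=1, LF[7]=C('0')+1=1+1=2

Answer: 4 6 3 1 7 0 5 2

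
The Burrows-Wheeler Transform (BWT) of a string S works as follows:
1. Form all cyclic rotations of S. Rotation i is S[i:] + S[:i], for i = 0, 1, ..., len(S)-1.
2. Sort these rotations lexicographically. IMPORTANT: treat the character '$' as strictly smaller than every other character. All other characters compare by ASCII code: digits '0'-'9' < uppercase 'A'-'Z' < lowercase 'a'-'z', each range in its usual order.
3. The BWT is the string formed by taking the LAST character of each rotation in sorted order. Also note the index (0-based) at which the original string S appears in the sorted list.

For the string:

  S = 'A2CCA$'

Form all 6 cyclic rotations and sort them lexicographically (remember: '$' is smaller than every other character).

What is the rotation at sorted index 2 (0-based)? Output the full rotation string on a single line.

All 6 rotations (rotation i = S[i:]+S[:i]):
  rot[0] = A2CCA$
  rot[1] = 2CCA$A
  rot[2] = CCA$A2
  rot[3] = CA$A2C
  rot[4] = A$A2CC
  rot[5] = $A2CCA
Sorted (with $ < everything):
  sorted[0] = $A2CCA
  sorted[1] = 2CCA$A
  sorted[2] = A$A2CC
  sorted[3] = A2CCA$
  sorted[4] = CA$A2C
  sorted[5] = CCA$A2
sorted[2] = A$A2CC

Answer: A$A2CC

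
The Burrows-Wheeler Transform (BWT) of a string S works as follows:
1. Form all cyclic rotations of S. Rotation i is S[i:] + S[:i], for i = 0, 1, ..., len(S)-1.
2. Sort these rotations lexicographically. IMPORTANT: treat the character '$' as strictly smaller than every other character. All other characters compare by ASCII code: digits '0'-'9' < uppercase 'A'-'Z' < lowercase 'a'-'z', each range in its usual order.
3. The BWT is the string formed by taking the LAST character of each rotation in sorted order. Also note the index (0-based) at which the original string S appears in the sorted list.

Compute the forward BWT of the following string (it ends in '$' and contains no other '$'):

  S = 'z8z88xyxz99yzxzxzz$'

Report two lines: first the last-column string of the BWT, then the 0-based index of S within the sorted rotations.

All 19 rotations (rotation i = S[i:]+S[:i]):
  rot[0] = z8z88xyxz99yzxzxzz$
  rot[1] = 8z88xyxz99yzxzxzz$z
  rot[2] = z88xyxz99yzxzxzz$z8
  rot[3] = 88xyxz99yzxzxzz$z8z
  rot[4] = 8xyxz99yzxzxzz$z8z8
  rot[5] = xyxz99yzxzxzz$z8z88
  rot[6] = yxz99yzxzxzz$z8z88x
  rot[7] = xz99yzxzxzz$z8z88xy
  rot[8] = z99yzxzxzz$z8z88xyx
  rot[9] = 99yzxzxzz$z8z88xyxz
  rot[10] = 9yzxzxzz$z8z88xyxz9
  rot[11] = yzxzxzz$z8z88xyxz99
  rot[12] = zxzxzz$z8z88xyxz99y
  rot[13] = xzxzz$z8z88xyxz99yz
  rot[14] = zxzz$z8z88xyxz99yzx
  rot[15] = xzz$z8z88xyxz99yzxz
  rot[16] = zz$z8z88xyxz99yzxzx
  rot[17] = z$z8z88xyxz99yzxzxz
  rot[18] = $z8z88xyxz99yzxzxzz
Sorted (with $ < everything):
  sorted[0] = $z8z88xyxz99yzxzxzz  (last char: 'z')
  sorted[1] = 88xyxz99yzxzxzz$z8z  (last char: 'z')
  sorted[2] = 8xyxz99yzxzxzz$z8z8  (last char: '8')
  sorted[3] = 8z88xyxz99yzxzxzz$z  (last char: 'z')
  sorted[4] = 99yzxzxzz$z8z88xyxz  (last char: 'z')
  sorted[5] = 9yzxzxzz$z8z88xyxz9  (last char: '9')
  sorted[6] = xyxz99yzxzxzz$z8z88  (last char: '8')
  sorted[7] = xz99yzxzxzz$z8z88xy  (last char: 'y')
  sorted[8] = xzxzz$z8z88xyxz99yz  (last char: 'z')
  sorted[9] = xzz$z8z88xyxz99yzxz  (last char: 'z')
  sorted[10] = yxz99yzxzxzz$z8z88x  (last char: 'x')
  sorted[11] = yzxzxzz$z8z88xyxz99  (last char: '9')
  sorted[12] = z$z8z88xyxz99yzxzxz  (last char: 'z')
  sorted[13] = z88xyxz99yzxzxzz$z8  (last char: '8')
  sorted[14] = z8z88xyxz99yzxzxzz$  (last char: '$')
  sorted[15] = z99yzxzxzz$z8z88xyx  (last char: 'x')
  sorted[16] = zxzxzz$z8z88xyxz99y  (last char: 'y')
  sorted[17] = zxzz$z8z88xyxz99yzx  (last char: 'x')
  sorted[18] = zz$z8z88xyxz99yzxzx  (last char: 'x')
Last column: zz8zz98yzzx9z8$xyxx
Original string S is at sorted index 14

Answer: zz8zz98yzzx9z8$xyxx
14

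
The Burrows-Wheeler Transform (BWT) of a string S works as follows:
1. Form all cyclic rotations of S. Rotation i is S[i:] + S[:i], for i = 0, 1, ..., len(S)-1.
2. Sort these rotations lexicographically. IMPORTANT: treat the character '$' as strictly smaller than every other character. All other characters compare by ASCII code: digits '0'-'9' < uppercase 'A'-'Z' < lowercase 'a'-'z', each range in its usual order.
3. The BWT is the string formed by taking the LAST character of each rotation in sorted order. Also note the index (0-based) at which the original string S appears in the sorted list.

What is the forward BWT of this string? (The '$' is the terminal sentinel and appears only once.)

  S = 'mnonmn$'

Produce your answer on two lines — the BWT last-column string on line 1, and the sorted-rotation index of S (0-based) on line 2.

All 7 rotations (rotation i = S[i:]+S[:i]):
  rot[0] = mnonmn$
  rot[1] = nonmn$m
  rot[2] = onmn$mn
  rot[3] = nmn$mno
  rot[4] = mn$mnon
  rot[5] = n$mnonm
  rot[6] = $mnonmn
Sorted (with $ < everything):
  sorted[0] = $mnonmn  (last char: 'n')
  sorted[1] = mn$mnon  (last char: 'n')
  sorted[2] = mnonmn$  (last char: '$')
  sorted[3] = n$mnonm  (last char: 'm')
  sorted[4] = nmn$mno  (last char: 'o')
  sorted[5] = nonmn$m  (last char: 'm')
  sorted[6] = onmn$mn  (last char: 'n')
Last column: nn$momn
Original string S is at sorted index 2

Answer: nn$momn
2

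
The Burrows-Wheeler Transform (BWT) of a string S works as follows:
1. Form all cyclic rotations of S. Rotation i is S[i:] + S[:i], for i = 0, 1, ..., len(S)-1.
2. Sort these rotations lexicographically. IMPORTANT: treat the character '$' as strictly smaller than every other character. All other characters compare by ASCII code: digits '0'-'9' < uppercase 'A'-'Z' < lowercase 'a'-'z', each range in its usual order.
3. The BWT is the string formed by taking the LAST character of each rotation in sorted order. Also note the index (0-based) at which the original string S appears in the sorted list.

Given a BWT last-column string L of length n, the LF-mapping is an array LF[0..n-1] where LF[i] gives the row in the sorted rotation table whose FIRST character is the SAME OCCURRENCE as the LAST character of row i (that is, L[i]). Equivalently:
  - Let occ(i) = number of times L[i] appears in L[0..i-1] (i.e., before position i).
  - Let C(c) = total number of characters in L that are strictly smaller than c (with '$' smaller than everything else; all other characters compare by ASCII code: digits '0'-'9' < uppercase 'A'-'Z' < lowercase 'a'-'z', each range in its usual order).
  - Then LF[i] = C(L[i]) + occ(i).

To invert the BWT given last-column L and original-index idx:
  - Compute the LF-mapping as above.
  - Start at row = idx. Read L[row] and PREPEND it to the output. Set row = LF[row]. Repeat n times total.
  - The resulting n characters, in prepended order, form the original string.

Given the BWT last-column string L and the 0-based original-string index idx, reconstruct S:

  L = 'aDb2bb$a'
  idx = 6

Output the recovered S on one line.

Answer: babbD2a$

Derivation:
LF mapping: 3 2 5 1 6 7 0 4
Walk LF starting at row 6, prepending L[row]:
  step 1: row=6, L[6]='$', prepend. Next row=LF[6]=0
  step 2: row=0, L[0]='a', prepend. Next row=LF[0]=3
  step 3: row=3, L[3]='2', prepend. Next row=LF[3]=1
  step 4: row=1, L[1]='D', prepend. Next row=LF[1]=2
  step 5: row=2, L[2]='b', prepend. Next row=LF[2]=5
  step 6: row=5, L[5]='b', prepend. Next row=LF[5]=7
  step 7: row=7, L[7]='a', prepend. Next row=LF[7]=4
  step 8: row=4, L[4]='b', prepend. Next row=LF[4]=6
Reversed output: babbD2a$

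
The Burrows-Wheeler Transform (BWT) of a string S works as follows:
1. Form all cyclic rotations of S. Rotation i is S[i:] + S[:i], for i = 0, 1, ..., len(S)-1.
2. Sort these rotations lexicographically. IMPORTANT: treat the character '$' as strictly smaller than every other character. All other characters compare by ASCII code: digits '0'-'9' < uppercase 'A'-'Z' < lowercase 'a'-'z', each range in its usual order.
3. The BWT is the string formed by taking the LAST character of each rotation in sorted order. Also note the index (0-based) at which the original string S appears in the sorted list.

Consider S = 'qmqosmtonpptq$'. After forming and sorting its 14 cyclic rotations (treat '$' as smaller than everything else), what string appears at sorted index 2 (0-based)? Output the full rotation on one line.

Answer: mtonpptq$qmqos

Derivation:
All 14 rotations (rotation i = S[i:]+S[:i]):
  rot[0] = qmqosmtonpptq$
  rot[1] = mqosmtonpptq$q
  rot[2] = qosmtonpptq$qm
  rot[3] = osmtonpptq$qmq
  rot[4] = smtonpptq$qmqo
  rot[5] = mtonpptq$qmqos
  rot[6] = tonpptq$qmqosm
  rot[7] = onpptq$qmqosmt
  rot[8] = npptq$qmqosmto
  rot[9] = pptq$qmqosmton
  rot[10] = ptq$qmqosmtonp
  rot[11] = tq$qmqosmtonpp
  rot[12] = q$qmqosmtonppt
  rot[13] = $qmqosmtonpptq
Sorted (with $ < everything):
  sorted[0] = $qmqosmtonpptq
  sorted[1] = mqosmtonpptq$q
  sorted[2] = mtonpptq$qmqos
  sorted[3] = npptq$qmqosmto
  sorted[4] = onpptq$qmqosmt
  sorted[5] = osmtonpptq$qmq
  sorted[6] = pptq$qmqosmton
  sorted[7] = ptq$qmqosmtonp
  sorted[8] = q$qmqosmtonppt
  sorted[9] = qmqosmtonpptq$
  sorted[10] = qosmtonpptq$qm
  sorted[11] = smtonpptq$qmqo
  sorted[12] = tonpptq$qmqosm
  sorted[13] = tq$qmqosmtonpp
sorted[2] = mtonpptq$qmqos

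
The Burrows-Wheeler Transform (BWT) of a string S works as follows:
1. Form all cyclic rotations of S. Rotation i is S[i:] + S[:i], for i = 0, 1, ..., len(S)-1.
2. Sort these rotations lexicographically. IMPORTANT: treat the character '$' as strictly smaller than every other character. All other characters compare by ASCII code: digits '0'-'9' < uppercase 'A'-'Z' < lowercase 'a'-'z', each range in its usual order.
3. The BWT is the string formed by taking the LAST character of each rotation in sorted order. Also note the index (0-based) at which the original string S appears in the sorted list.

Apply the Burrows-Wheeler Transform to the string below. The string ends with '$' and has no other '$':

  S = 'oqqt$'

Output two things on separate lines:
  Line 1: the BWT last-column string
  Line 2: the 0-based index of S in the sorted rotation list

All 5 rotations (rotation i = S[i:]+S[:i]):
  rot[0] = oqqt$
  rot[1] = qqt$o
  rot[2] = qt$oq
  rot[3] = t$oqq
  rot[4] = $oqqt
Sorted (with $ < everything):
  sorted[0] = $oqqt  (last char: 't')
  sorted[1] = oqqt$  (last char: '$')
  sorted[2] = qqt$o  (last char: 'o')
  sorted[3] = qt$oq  (last char: 'q')
  sorted[4] = t$oqq  (last char: 'q')
Last column: t$oqq
Original string S is at sorted index 1

Answer: t$oqq
1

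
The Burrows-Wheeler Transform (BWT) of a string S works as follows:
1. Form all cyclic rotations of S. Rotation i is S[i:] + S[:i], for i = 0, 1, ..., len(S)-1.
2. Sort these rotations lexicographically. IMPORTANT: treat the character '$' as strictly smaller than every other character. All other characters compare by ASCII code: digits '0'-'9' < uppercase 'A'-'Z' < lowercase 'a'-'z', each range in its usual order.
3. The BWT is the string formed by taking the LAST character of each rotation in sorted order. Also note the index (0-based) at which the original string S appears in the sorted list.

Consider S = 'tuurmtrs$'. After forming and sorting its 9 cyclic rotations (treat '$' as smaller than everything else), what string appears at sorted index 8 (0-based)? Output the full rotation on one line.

Answer: uurmtrs$t

Derivation:
All 9 rotations (rotation i = S[i:]+S[:i]):
  rot[0] = tuurmtrs$
  rot[1] = uurmtrs$t
  rot[2] = urmtrs$tu
  rot[3] = rmtrs$tuu
  rot[4] = mtrs$tuur
  rot[5] = trs$tuurm
  rot[6] = rs$tuurmt
  rot[7] = s$tuurmtr
  rot[8] = $tuurmtrs
Sorted (with $ < everything):
  sorted[0] = $tuurmtrs
  sorted[1] = mtrs$tuur
  sorted[2] = rmtrs$tuu
  sorted[3] = rs$tuurmt
  sorted[4] = s$tuurmtr
  sorted[5] = trs$tuurm
  sorted[6] = tuurmtrs$
  sorted[7] = urmtrs$tu
  sorted[8] = uurmtrs$t
sorted[8] = uurmtrs$t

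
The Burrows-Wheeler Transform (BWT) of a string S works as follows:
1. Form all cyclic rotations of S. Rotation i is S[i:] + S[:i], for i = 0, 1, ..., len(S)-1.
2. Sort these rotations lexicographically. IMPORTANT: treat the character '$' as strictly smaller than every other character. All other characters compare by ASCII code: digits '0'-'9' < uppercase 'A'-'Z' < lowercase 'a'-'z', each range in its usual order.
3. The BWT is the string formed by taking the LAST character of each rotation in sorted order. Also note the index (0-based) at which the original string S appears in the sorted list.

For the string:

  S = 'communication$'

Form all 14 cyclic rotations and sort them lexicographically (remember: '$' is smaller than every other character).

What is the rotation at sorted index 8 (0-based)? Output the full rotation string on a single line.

Answer: n$communicatio

Derivation:
All 14 rotations (rotation i = S[i:]+S[:i]):
  rot[0] = communication$
  rot[1] = ommunication$c
  rot[2] = mmunication$co
  rot[3] = munication$com
  rot[4] = unication$comm
  rot[5] = nication$commu
  rot[6] = ication$commun
  rot[7] = cation$communi
  rot[8] = ation$communic
  rot[9] = tion$communica
  rot[10] = ion$communicat
  rot[11] = on$communicati
  rot[12] = n$communicatio
  rot[13] = $communication
Sorted (with $ < everything):
  sorted[0] = $communication
  sorted[1] = ation$communic
  sorted[2] = cation$communi
  sorted[3] = communication$
  sorted[4] = ication$commun
  sorted[5] = ion$communicat
  sorted[6] = mmunication$co
  sorted[7] = munication$com
  sorted[8] = n$communicatio
  sorted[9] = nication$commu
  sorted[10] = ommunication$c
  sorted[11] = on$communicati
  sorted[12] = tion$communica
  sorted[13] = unication$comm
sorted[8] = n$communicatio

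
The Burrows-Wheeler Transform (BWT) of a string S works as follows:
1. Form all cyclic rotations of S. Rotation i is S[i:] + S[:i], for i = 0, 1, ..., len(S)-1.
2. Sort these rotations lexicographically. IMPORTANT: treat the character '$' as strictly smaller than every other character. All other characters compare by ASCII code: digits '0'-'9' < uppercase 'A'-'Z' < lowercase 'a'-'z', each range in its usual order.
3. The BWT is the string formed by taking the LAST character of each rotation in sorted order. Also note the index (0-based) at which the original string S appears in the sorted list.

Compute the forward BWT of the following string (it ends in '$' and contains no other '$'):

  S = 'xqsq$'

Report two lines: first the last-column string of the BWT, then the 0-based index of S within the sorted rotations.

All 5 rotations (rotation i = S[i:]+S[:i]):
  rot[0] = xqsq$
  rot[1] = qsq$x
  rot[2] = sq$xq
  rot[3] = q$xqs
  rot[4] = $xqsq
Sorted (with $ < everything):
  sorted[0] = $xqsq  (last char: 'q')
  sorted[1] = q$xqs  (last char: 's')
  sorted[2] = qsq$x  (last char: 'x')
  sorted[3] = sq$xq  (last char: 'q')
  sorted[4] = xqsq$  (last char: '$')
Last column: qsxq$
Original string S is at sorted index 4

Answer: qsxq$
4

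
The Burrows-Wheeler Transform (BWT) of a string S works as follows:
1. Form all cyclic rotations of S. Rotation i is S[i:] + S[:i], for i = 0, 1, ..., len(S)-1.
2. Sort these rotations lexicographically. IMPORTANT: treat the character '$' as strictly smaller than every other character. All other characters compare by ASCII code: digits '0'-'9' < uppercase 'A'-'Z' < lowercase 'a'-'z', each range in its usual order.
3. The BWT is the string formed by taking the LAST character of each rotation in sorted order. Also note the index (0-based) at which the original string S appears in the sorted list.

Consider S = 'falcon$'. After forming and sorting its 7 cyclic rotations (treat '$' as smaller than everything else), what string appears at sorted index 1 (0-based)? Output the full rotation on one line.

Answer: alcon$f

Derivation:
All 7 rotations (rotation i = S[i:]+S[:i]):
  rot[0] = falcon$
  rot[1] = alcon$f
  rot[2] = lcon$fa
  rot[3] = con$fal
  rot[4] = on$falc
  rot[5] = n$falco
  rot[6] = $falcon
Sorted (with $ < everything):
  sorted[0] = $falcon
  sorted[1] = alcon$f
  sorted[2] = con$fal
  sorted[3] = falcon$
  sorted[4] = lcon$fa
  sorted[5] = n$falco
  sorted[6] = on$falc
sorted[1] = alcon$f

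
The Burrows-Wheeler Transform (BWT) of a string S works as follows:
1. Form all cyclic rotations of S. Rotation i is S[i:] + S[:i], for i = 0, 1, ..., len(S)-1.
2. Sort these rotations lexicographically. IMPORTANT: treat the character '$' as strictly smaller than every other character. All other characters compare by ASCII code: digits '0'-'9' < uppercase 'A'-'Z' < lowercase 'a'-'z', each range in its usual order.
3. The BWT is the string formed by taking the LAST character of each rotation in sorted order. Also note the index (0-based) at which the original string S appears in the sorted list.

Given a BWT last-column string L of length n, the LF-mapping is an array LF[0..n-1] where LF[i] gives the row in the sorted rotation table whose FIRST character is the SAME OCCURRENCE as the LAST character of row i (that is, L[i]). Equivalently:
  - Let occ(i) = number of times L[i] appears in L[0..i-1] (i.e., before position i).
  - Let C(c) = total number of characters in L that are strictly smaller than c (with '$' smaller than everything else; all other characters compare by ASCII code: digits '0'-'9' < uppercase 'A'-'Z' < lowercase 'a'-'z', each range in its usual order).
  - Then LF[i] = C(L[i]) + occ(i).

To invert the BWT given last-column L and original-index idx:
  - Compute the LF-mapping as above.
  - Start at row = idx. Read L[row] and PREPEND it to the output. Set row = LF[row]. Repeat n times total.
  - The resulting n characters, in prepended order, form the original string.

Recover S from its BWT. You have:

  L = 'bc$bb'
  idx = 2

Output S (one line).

Answer: bbcb$

Derivation:
LF mapping: 1 4 0 2 3
Walk LF starting at row 2, prepending L[row]:
  step 1: row=2, L[2]='$', prepend. Next row=LF[2]=0
  step 2: row=0, L[0]='b', prepend. Next row=LF[0]=1
  step 3: row=1, L[1]='c', prepend. Next row=LF[1]=4
  step 4: row=4, L[4]='b', prepend. Next row=LF[4]=3
  step 5: row=3, L[3]='b', prepend. Next row=LF[3]=2
Reversed output: bbcb$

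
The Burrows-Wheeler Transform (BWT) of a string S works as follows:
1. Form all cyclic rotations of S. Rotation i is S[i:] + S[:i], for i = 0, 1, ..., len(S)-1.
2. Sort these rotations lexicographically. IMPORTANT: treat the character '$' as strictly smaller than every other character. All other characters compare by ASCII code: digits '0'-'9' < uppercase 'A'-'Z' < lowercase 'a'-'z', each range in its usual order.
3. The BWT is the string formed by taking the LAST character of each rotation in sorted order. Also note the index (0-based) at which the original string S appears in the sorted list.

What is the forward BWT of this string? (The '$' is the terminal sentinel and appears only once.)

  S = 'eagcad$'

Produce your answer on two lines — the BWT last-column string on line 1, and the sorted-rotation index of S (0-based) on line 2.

All 7 rotations (rotation i = S[i:]+S[:i]):
  rot[0] = eagcad$
  rot[1] = agcad$e
  rot[2] = gcad$ea
  rot[3] = cad$eag
  rot[4] = ad$eagc
  rot[5] = d$eagca
  rot[6] = $eagcad
Sorted (with $ < everything):
  sorted[0] = $eagcad  (last char: 'd')
  sorted[1] = ad$eagc  (last char: 'c')
  sorted[2] = agcad$e  (last char: 'e')
  sorted[3] = cad$eag  (last char: 'g')
  sorted[4] = d$eagca  (last char: 'a')
  sorted[5] = eagcad$  (last char: '$')
  sorted[6] = gcad$ea  (last char: 'a')
Last column: dcega$a
Original string S is at sorted index 5

Answer: dcega$a
5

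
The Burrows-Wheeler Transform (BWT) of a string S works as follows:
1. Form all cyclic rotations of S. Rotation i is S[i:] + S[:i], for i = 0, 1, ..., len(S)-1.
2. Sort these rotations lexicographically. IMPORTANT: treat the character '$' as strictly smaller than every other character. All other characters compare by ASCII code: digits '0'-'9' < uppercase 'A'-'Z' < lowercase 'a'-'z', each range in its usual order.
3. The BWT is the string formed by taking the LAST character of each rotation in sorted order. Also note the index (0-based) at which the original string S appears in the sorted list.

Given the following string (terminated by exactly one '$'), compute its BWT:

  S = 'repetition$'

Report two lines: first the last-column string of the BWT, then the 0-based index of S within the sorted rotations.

Answer: nrpttoie$ie
8

Derivation:
All 11 rotations (rotation i = S[i:]+S[:i]):
  rot[0] = repetition$
  rot[1] = epetition$r
  rot[2] = petition$re
  rot[3] = etition$rep
  rot[4] = tition$repe
  rot[5] = ition$repet
  rot[6] = tion$repeti
  rot[7] = ion$repetit
  rot[8] = on$repetiti
  rot[9] = n$repetitio
  rot[10] = $repetition
Sorted (with $ < everything):
  sorted[0] = $repetition  (last char: 'n')
  sorted[1] = epetition$r  (last char: 'r')
  sorted[2] = etition$rep  (last char: 'p')
  sorted[3] = ion$repetit  (last char: 't')
  sorted[4] = ition$repet  (last char: 't')
  sorted[5] = n$repetitio  (last char: 'o')
  sorted[6] = on$repetiti  (last char: 'i')
  sorted[7] = petition$re  (last char: 'e')
  sorted[8] = repetition$  (last char: '$')
  sorted[9] = tion$repeti  (last char: 'i')
  sorted[10] = tition$repe  (last char: 'e')
Last column: nrpttoie$ie
Original string S is at sorted index 8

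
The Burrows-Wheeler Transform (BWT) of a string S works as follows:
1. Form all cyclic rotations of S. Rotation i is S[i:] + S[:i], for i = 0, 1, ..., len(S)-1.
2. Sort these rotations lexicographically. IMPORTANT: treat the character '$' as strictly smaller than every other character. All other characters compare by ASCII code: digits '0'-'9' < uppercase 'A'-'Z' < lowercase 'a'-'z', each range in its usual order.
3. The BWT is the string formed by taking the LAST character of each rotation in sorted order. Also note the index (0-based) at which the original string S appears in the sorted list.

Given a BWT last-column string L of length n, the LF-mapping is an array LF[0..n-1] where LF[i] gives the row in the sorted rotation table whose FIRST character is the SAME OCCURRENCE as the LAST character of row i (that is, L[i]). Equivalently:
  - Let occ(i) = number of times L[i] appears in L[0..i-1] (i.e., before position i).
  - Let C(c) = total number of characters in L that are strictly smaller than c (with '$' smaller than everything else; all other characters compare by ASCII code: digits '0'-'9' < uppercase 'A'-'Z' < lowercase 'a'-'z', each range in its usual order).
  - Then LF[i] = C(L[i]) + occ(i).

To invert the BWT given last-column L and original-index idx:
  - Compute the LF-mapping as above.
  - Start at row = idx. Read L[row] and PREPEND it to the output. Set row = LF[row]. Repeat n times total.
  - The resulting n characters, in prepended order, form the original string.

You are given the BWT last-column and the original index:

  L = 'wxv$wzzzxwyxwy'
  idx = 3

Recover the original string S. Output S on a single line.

LF mapping: 2 6 1 0 3 11 12 13 7 4 9 8 5 10
Walk LF starting at row 3, prepending L[row]:
  step 1: row=3, L[3]='$', prepend. Next row=LF[3]=0
  step 2: row=0, L[0]='w', prepend. Next row=LF[0]=2
  step 3: row=2, L[2]='v', prepend. Next row=LF[2]=1
  step 4: row=1, L[1]='x', prepend. Next row=LF[1]=6
  step 5: row=6, L[6]='z', prepend. Next row=LF[6]=12
  step 6: row=12, L[12]='w', prepend. Next row=LF[12]=5
  step 7: row=5, L[5]='z', prepend. Next row=LF[5]=11
  step 8: row=11, L[11]='x', prepend. Next row=LF[11]=8
  step 9: row=8, L[8]='x', prepend. Next row=LF[8]=7
  step 10: row=7, L[7]='z', prepend. Next row=LF[7]=13
  step 11: row=13, L[13]='y', prepend. Next row=LF[13]=10
  step 12: row=10, L[10]='y', prepend. Next row=LF[10]=9
  step 13: row=9, L[9]='w', prepend. Next row=LF[9]=4
  step 14: row=4, L[4]='w', prepend. Next row=LF[4]=3
Reversed output: wwyyzxxzwzxvw$

Answer: wwyyzxxzwzxvw$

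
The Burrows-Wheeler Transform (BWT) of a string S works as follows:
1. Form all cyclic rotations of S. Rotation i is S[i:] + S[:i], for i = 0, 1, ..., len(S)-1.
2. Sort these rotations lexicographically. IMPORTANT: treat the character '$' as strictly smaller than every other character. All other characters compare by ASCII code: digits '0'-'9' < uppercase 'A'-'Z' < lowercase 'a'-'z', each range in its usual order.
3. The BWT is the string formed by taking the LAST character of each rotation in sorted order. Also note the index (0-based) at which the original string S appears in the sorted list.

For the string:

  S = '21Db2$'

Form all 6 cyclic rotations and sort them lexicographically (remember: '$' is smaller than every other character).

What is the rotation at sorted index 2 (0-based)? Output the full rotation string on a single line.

Answer: 2$21Db

Derivation:
All 6 rotations (rotation i = S[i:]+S[:i]):
  rot[0] = 21Db2$
  rot[1] = 1Db2$2
  rot[2] = Db2$21
  rot[3] = b2$21D
  rot[4] = 2$21Db
  rot[5] = $21Db2
Sorted (with $ < everything):
  sorted[0] = $21Db2
  sorted[1] = 1Db2$2
  sorted[2] = 2$21Db
  sorted[3] = 21Db2$
  sorted[4] = Db2$21
  sorted[5] = b2$21D
sorted[2] = 2$21Db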